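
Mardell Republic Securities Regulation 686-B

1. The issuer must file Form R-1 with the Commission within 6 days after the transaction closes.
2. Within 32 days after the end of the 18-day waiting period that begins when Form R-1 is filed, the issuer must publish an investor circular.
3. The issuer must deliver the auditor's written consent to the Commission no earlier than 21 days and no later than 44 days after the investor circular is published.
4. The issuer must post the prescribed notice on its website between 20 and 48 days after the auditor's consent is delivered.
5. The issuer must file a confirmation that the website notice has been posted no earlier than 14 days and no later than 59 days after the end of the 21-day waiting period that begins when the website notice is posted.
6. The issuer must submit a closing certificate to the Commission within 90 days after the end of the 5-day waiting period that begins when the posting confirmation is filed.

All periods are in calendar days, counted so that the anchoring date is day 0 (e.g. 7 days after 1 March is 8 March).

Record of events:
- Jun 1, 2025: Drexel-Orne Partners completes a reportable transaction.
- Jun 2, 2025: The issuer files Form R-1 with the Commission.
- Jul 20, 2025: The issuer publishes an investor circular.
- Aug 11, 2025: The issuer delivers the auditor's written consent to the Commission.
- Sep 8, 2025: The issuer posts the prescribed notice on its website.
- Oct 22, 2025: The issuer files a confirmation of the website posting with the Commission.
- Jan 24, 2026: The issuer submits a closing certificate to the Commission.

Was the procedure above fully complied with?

Step 1 — counting 6 days from Jun 1, 2025 (when the transaction closes) gives a deadline of Jun 7, 2025; Jun 2, 2025 is within that limit.
Step 2 — counting 32 days from Jun 20, 2025 (end of the 18-day waiting period, which began when Form R-1 is filed on Jun 2, 2025) gives a deadline of Jul 22, 2025; Jul 20, 2025 is within that limit.
Step 3 — 21 and 44 days from Jul 20, 2025 (when the investor circular is published) are Aug 10, 2025 and Sep 2, 2025 respectively; done Aug 11, 2025 — within the window.
Step 4 — 20 and 48 days from Aug 11, 2025 (when the auditor's consent is delivered) are Aug 31, 2025 and Sep 28, 2025 respectively; done Sep 8, 2025 — within the window.
Step 5 — 14 and 59 days from Sep 29, 2025 (end of the 21-day waiting period, which began when the website notice is posted on Sep 8, 2025) are Oct 13, 2025 and Nov 27, 2025 respectively; Oct 22, 2025 falls inside that range.
Step 6 — counting 90 days from Oct 27, 2025 (end of the 5-day waiting period, which began when the posting confirmation is filed on Oct 22, 2025) gives a deadline of Jan 25, 2026; done Jan 24, 2026 — timely.

Yes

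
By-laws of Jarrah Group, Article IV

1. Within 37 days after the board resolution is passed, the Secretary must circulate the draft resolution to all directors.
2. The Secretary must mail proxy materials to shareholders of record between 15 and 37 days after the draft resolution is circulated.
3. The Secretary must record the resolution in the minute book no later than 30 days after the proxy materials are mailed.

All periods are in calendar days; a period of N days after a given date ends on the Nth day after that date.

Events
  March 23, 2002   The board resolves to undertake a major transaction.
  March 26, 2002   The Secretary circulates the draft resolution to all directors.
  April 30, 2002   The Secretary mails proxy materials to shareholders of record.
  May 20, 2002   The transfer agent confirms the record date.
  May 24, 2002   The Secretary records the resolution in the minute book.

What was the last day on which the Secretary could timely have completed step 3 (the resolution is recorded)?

May 30, 2002

Step 3 runs from April 30, 2002, when the proxy materials are mailed. 30 days after April 30, 2002 is May 30, 2002.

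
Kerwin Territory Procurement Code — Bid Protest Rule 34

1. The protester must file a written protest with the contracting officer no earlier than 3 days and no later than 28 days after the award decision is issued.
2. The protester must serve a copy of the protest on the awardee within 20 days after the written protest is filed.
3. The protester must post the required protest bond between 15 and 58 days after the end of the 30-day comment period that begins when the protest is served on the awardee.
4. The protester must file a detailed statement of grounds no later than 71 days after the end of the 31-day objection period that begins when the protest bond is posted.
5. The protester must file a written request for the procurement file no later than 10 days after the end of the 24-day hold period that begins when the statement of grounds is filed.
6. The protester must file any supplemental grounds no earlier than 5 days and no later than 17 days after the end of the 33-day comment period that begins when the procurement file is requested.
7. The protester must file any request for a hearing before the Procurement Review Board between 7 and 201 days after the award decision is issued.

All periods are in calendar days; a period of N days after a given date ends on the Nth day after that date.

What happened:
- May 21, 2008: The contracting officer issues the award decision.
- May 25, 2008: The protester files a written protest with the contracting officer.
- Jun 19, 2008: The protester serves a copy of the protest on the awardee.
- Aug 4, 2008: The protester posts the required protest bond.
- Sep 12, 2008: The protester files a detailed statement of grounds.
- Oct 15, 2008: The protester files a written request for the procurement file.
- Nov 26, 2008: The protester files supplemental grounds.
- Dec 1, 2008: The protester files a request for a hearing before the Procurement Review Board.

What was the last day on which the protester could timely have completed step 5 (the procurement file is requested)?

Oct 16, 2008

The statement of grounds is filed on Sep 12, 2008; the 24-day hold period therefore ends Oct 6, 2008, and step 5 runs from that date. 10 days after Oct 6, 2008 is Oct 16, 2008.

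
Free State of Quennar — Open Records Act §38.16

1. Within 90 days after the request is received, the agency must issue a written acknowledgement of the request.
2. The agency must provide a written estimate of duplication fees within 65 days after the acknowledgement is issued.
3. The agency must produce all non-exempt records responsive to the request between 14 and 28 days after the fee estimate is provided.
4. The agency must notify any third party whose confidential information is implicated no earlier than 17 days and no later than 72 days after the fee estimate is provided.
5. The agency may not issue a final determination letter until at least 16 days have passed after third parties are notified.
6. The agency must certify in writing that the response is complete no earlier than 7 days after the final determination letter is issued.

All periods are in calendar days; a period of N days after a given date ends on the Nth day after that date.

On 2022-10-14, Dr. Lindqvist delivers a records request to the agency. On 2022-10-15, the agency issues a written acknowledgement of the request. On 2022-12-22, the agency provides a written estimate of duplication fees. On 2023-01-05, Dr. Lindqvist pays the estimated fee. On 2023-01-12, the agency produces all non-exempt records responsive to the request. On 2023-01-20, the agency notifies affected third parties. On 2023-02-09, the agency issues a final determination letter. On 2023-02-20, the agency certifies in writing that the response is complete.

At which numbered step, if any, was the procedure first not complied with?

(1) due by 2022-10-14 + 90 days = 2023-01-12; done 2022-10-15 — timely.
(2) due by 2022-10-15 + 65 days = 2022-12-19; 2022-12-22 misses that deadline by 3 days.

Step 2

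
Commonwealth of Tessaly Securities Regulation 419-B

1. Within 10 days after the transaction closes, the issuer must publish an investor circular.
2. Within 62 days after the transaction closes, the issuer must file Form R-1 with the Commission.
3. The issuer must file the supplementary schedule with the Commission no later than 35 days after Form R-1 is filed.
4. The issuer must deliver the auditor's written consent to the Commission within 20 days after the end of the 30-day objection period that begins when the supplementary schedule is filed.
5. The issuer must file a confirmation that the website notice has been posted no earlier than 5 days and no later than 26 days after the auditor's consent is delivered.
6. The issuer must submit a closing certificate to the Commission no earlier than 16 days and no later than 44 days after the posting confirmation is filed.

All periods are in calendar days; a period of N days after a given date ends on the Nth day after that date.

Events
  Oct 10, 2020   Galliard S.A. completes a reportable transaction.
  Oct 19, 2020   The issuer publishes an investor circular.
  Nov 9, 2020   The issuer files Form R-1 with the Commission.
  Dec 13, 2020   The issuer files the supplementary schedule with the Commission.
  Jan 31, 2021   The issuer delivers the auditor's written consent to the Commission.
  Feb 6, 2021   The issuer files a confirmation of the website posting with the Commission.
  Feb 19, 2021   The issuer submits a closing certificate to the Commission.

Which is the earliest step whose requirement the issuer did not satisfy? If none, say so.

Step 1 — counting 10 days from Oct 10, 2020 (when the transaction closes) gives a deadline of Oct 20, 2020; completed Oct 19, 2020, before the deadline.
Step 2 — counting 62 days from Oct 10, 2020 (when the transaction closes) gives a deadline of Dec 11, 2020; done Nov 9, 2020 — timely.
Step 3 — counting 35 days from Nov 9, 2020 (when Form R-1 is filed) gives a deadline of Dec 14, 2020; completed Dec 13, 2020, before the deadline.
Step 4 — counting 20 days from Jan 12, 2021 (end of the 30-day objection period, which began when the supplementary schedule is filed on Dec 13, 2020) gives a deadline of Feb 1, 2021; Jan 31, 2021 is within that limit.
Step 5 — 5 and 26 days from Jan 31, 2021 (when the auditor's consent is delivered) are Feb 5, 2021 and Feb 26, 2021 respectively; done Feb 6, 2021 — within the window.
Step 6 — 16 and 44 days from Feb 6, 2021 (when the posting confirmation is filed) are Feb 22, 2021 and Mar 22, 2021 respectively; Feb 19, 2021 is 3 days too early.

Step 6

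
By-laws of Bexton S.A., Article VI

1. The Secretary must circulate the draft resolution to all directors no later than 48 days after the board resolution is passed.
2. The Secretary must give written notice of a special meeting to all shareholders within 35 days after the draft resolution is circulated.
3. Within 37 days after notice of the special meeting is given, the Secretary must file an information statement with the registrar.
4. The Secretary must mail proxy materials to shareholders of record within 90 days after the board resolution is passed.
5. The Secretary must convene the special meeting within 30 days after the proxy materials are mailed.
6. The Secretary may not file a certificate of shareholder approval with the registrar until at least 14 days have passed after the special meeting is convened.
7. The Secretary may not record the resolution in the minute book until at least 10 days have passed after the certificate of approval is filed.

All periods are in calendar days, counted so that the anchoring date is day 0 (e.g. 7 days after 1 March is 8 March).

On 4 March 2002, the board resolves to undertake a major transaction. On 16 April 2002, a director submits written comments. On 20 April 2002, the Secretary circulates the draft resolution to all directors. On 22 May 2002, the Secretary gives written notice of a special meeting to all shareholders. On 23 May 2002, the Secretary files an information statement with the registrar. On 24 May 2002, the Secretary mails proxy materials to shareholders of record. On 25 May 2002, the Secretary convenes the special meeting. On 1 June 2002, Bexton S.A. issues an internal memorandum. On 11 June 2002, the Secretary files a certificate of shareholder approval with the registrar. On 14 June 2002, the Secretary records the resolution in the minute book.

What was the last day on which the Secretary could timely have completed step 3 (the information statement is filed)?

Step 3 runs from 22 May 2002, when notice of the special meeting is given. 37 days after 22 May 2002 is 28 June 2002.

28 June 2002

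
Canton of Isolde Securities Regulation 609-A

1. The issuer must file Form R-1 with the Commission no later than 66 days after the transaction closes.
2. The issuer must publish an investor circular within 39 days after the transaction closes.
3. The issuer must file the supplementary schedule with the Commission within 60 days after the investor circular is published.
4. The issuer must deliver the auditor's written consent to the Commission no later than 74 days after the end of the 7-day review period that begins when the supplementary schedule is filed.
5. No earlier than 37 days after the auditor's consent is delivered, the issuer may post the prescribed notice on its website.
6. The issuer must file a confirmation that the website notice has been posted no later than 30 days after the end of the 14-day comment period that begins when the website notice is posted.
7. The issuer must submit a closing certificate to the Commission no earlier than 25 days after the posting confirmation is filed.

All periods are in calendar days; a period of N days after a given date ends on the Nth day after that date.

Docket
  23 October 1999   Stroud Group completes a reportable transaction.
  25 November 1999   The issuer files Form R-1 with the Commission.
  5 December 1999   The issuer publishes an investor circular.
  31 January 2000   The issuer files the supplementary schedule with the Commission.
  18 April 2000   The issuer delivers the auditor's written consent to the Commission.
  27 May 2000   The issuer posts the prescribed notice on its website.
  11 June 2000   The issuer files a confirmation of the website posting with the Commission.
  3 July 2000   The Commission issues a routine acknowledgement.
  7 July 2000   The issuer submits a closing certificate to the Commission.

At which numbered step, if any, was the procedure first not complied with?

(1) due by 23 October 1999 + 66 days = 28 December 1999; completed 25 November 1999, before the deadline.
(2) due by 23 October 1999 + 39 days = 1 December 1999; not done until 5 December 1999, 4 days after the deadline.
No need to go further; step 2 was not satisfied.

Step 2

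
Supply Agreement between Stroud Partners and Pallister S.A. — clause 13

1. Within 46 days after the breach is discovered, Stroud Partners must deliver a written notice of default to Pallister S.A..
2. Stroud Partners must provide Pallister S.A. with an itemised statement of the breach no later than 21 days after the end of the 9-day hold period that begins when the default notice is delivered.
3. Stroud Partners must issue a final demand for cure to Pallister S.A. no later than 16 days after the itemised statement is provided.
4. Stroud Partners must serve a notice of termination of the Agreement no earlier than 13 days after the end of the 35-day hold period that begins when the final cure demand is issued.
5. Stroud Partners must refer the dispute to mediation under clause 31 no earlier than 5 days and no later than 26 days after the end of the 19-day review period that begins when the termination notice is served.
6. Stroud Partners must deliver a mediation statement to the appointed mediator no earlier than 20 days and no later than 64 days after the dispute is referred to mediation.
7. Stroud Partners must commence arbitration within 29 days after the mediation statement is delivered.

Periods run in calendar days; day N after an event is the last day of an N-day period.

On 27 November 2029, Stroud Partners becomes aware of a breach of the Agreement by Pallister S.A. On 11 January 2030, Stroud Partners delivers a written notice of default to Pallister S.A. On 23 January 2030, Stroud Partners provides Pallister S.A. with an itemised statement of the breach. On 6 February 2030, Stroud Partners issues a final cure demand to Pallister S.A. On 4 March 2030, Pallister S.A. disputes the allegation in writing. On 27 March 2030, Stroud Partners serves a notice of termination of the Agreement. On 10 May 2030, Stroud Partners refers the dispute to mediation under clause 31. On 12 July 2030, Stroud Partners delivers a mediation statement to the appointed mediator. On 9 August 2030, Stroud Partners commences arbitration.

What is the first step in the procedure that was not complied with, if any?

None — every step was satisfied

Step 1 — counting 46 days from 27 November 2029 (when the breach is discovered) gives a deadline of 12 January 2030; completed 11 January 2030, before the deadline.
Step 2 — counting 21 days from 20 January 2030 (end of the 9-day hold period, which began when the default notice is delivered on 11 January 2030) gives a deadline of 10 February 2030; done 23 January 2030 — timely.
Step 3 — counting 16 days from 23 January 2030 (when the itemised statement is provided) gives a deadline of 8 February 2030; done 6 February 2030 — timely.
Step 4 — must wait 13 days from 13 March 2030 (end of the 35-day hold period, which began when the final cure demand is issued on 6 February 2030), so not before 26 March 2030; done 27 March 2030 — permitted.
Step 5 — 5 and 26 days from 15 April 2030 (end of the 19-day review period, which began when the termination notice is served on 27 March 2030) are 20 April 2030 and 11 May 2030 respectively; 10 May 2030 falls inside that range.
Step 6 — 20 and 64 days from 10 May 2030 (when the dispute is referred to mediation) are 30 May 2030 and 13 July 2030 respectively; done 12 July 2030, which is between those dates.
Step 7 — counting 29 days from 12 July 2030 (when the mediation statement is delivered) gives a deadline of 10 August 2030; done 9 August 2030 — timely.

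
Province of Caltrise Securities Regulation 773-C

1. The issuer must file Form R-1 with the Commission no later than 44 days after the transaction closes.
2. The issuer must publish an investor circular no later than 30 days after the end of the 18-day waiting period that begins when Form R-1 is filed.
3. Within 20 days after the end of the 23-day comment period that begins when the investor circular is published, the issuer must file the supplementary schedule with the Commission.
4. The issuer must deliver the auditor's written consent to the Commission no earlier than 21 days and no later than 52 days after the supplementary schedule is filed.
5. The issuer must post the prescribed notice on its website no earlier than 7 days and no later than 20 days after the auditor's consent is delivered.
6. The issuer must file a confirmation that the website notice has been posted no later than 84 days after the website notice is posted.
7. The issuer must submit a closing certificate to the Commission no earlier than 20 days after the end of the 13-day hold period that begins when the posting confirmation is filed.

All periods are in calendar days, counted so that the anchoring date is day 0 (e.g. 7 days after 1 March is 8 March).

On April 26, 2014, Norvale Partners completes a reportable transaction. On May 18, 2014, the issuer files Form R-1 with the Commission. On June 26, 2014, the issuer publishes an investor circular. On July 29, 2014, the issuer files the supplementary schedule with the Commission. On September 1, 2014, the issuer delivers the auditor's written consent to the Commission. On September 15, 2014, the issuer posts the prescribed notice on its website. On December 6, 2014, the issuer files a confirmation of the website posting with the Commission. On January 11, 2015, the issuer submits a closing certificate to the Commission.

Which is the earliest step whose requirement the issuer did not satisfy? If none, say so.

None — every step was satisfied

Step 1 — counting 44 days from April 26, 2014 (when the transaction closes) gives a deadline of June 9, 2014; done May 18, 2014 — timely.
Step 2 — counting 30 days from June 5, 2014 (end of the 18-day waiting period, which began when Form R-1 is filed on May 18, 2014) gives a deadline of July 5, 2014; completed June 26, 2014, before the deadline.
Step 3 — counting 20 days from July 19, 2014 (end of the 23-day comment period, which began when the investor circular is published on June 26, 2014) gives a deadline of August 8, 2014; done July 29, 2014 — timely.
Step 4 — 21 and 52 days from July 29, 2014 (when the supplementary schedule is filed) are August 19, 2014 and September 19, 2014 respectively; done September 1, 2014 — within the window.
Step 5 — 7 and 20 days from September 1, 2014 (when the auditor's consent is delivered) are September 8, 2014 and September 21, 2014 respectively; done September 15, 2014 — within the window.
Step 6 — counting 84 days from September 15, 2014 (when the website notice is posted) gives a deadline of December 8, 2014; December 6, 2014 is within that limit.
Step 7 — must wait 20 days from December 19, 2014 (end of the 13-day hold period, which began when the posting confirmation is filed on December 6, 2014), so not before January 8, 2015; done January 11, 2015, after the minimum wait.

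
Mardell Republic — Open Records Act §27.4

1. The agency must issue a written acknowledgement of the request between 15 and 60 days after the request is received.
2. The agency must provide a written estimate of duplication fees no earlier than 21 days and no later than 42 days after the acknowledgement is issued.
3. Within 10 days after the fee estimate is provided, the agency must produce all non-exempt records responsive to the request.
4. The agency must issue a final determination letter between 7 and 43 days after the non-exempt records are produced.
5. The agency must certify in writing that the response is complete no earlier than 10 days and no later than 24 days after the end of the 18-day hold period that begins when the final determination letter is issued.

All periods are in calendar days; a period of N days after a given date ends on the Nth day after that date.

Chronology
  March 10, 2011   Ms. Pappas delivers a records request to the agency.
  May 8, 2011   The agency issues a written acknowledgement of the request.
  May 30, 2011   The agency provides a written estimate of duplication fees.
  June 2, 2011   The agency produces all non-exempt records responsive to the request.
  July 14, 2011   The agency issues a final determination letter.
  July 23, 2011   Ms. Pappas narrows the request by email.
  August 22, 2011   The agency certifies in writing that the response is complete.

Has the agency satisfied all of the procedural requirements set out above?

Yes

Step 1: the window is 15–60 days after March 10, 2011 (when the request is received), so March 25, 2011 through May 9, 2011; done May 8, 2011 — within the window.
Step 2: the window is 21–42 days after May 8, 2011 (when the acknowledgement is issued), so May 29, 2011 through June 19, 2011; May 30, 2011 falls inside that range.
Step 3: 10 days after May 30, 2011 (when the fee estimate is provided) is June 9, 2011; June 2, 2011 is within that limit.
Step 4: the window is 7–43 days after June 2, 2011 (when the non-exempt records are produced), so June 9, 2011 through July 15, 2011; July 14, 2011 falls inside that range.
Step 5: the window is 10–24 days after August 1, 2011 (end of the 18-day hold period, which began when the final determination letter is issued on July 14, 2011), so August 11, 2011 through August 25, 2011; done August 22, 2011 — within the window.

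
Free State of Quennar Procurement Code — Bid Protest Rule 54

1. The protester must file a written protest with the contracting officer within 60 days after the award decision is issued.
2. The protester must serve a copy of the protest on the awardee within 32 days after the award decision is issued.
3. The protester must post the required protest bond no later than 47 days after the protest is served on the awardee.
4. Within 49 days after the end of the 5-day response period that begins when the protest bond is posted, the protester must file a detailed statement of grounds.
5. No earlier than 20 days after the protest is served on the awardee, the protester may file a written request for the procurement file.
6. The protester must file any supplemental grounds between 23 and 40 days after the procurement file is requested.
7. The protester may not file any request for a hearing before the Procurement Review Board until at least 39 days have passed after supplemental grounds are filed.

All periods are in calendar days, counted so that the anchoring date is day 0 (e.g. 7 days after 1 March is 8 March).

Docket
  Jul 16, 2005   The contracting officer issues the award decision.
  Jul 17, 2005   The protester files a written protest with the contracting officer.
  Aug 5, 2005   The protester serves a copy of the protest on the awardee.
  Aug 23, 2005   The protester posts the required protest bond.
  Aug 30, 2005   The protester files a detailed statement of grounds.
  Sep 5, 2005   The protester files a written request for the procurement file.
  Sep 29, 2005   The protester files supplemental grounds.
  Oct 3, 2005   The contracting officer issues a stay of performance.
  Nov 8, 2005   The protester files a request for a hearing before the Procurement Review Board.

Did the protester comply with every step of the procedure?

(1) due by Jul 16, 2005 + 60 days = Sep 14, 2005; done Jul 17, 2005 — timely.
(2) due by Jul 16, 2005 + 32 days = Aug 17, 2005; Aug 5, 2005 is within that limit.
(3) due by Aug 5, 2005 + 47 days = Sep 21, 2005; Aug 23, 2005 is within that limit.
(4) due by Aug 28, 2005 + 49 days = Oct 16, 2005; Aug 30, 2005 is within that limit.
(5) permitted from Aug 5, 2005 + 20 days = Aug 25, 2005 onward; done Sep 5, 2005 — permitted.
(6) the permitted window runs from Sep 5, 2005 + 23 = Sep 28, 2005 to Sep 5, 2005 + 40 = Oct 15, 2005; Sep 29, 2005 falls inside that range.
(7) permitted from Sep 29, 2005 + 39 days = Nov 7, 2005 onward; done Nov 8, 2005 — permitted.

Yes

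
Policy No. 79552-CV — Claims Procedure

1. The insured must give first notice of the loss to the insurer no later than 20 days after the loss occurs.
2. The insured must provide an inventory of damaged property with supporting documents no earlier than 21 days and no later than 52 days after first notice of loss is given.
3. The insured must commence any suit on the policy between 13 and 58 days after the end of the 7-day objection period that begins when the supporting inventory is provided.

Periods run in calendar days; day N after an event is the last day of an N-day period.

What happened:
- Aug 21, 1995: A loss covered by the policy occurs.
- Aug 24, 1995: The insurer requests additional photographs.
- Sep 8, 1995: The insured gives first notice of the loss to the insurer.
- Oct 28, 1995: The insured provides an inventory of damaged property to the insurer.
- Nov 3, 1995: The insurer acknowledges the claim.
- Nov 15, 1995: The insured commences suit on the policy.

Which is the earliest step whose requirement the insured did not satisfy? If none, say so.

Step 3

Step 1: 20 days after Aug 21, 1995 (when the loss occurs) is Sep 10, 1995; done Sep 8, 1995 — timely.
Step 2: the window is 21–52 days after Sep 8, 1995 (when first notice of loss is given), so Sep 29, 1995 through Oct 30, 1995; Oct 28, 1995 falls inside that range.
Step 3: the window is 13–58 days after Nov 4, 1995 (end of the 7-day objection period, which began when the supporting inventory is provided on Oct 28, 1995), so Nov 17, 1995 through Jan 1, 1996; done Nov 15, 1995 — 2 days before the window opened.
The procedure was therefore not followed at step 3.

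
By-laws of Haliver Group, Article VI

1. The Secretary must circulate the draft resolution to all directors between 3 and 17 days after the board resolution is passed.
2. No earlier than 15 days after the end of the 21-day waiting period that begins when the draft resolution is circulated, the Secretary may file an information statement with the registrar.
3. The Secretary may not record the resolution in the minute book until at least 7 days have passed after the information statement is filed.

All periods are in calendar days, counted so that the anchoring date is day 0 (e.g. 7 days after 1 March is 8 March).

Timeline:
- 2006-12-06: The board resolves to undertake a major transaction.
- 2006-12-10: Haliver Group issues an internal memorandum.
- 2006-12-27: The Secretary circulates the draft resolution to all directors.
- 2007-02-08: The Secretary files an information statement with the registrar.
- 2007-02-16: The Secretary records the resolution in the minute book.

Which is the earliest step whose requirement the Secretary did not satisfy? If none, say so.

(1) the permitted window runs from 2006-12-06 + 3 = 2006-12-09 to 2006-12-06 + 17 = 2006-12-23; 2006-12-27 is 4 days past the end of the window.
Later steps need not be reached.

Step 1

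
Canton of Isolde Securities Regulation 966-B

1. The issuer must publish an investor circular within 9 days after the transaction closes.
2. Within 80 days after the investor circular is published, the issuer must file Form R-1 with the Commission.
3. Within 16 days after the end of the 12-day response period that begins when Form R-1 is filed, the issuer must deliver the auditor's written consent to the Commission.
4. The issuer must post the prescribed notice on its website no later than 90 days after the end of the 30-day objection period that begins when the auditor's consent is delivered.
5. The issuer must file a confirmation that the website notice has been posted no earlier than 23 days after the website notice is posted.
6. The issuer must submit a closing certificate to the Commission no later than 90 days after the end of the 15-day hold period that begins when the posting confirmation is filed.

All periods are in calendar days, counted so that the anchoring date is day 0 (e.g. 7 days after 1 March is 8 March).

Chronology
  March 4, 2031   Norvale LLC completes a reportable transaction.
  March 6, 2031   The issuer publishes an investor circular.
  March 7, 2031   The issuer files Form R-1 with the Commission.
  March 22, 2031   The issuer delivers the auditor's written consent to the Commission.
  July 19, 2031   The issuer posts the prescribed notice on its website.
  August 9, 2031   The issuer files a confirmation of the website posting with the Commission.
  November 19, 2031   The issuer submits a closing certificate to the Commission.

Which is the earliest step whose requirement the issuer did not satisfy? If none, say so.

Step 5

Step 1 — counting 9 days from March 4, 2031 (when the transaction closes) gives a deadline of March 13, 2031; completed March 6, 2031, before the deadline.
Step 2 — counting 80 days from March 6, 2031 (when the investor circular is published) gives a deadline of May 25, 2031; completed March 7, 2031, before the deadline.
Step 3 — counting 16 days from March 19, 2031 (end of the 12-day response period, which began when Form R-1 is filed on March 7, 2031) gives a deadline of April 4, 2031; completed March 22, 2031, before the deadline.
Step 4 — counting 90 days from April 21, 2031 (end of the 30-day objection period, which began when the auditor's consent is delivered on March 22, 2031) gives a deadline of July 20, 2031; completed July 19, 2031, before the deadline.
Step 5 — must wait 23 days from July 19, 2031 (when the website notice is posted), so not before August 11, 2031; done August 9, 2031 — 2 days too early.
That is the first point of non-compliance.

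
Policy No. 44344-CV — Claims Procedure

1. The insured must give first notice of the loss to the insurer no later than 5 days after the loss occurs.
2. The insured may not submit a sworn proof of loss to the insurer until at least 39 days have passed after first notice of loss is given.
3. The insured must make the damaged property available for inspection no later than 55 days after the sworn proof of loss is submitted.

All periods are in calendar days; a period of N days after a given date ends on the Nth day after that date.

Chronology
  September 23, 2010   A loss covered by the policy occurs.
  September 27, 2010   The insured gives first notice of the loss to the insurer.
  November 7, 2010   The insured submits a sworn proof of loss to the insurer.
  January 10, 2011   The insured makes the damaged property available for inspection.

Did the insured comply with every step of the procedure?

(1) due by September 23, 2010 + 5 days = September 28, 2010; done September 27, 2010 — timely.
(2) permitted from September 27, 2010 + 39 days = November 5, 2010 onward; November 7, 2010 is on or after that date.
(3) due by November 7, 2010 + 55 days = January 1, 2011; done January 10, 2011 — 9 days late.

No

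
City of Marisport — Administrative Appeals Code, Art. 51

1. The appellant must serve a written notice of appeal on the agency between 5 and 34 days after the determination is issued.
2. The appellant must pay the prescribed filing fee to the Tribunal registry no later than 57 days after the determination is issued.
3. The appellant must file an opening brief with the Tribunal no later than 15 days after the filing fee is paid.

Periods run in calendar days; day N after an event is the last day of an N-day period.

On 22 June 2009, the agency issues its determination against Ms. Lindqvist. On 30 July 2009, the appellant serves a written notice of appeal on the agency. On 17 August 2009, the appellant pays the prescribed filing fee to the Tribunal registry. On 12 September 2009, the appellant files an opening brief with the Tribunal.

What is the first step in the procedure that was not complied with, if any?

(1) the permitted window runs from 22 June 2009 + 5 = 27 June 2009 to 22 June 2009 + 34 = 26 July 2009; 30 July 2009 is 4 days past the end of the window.
No need to go further; step 1 was not satisfied.

Step 1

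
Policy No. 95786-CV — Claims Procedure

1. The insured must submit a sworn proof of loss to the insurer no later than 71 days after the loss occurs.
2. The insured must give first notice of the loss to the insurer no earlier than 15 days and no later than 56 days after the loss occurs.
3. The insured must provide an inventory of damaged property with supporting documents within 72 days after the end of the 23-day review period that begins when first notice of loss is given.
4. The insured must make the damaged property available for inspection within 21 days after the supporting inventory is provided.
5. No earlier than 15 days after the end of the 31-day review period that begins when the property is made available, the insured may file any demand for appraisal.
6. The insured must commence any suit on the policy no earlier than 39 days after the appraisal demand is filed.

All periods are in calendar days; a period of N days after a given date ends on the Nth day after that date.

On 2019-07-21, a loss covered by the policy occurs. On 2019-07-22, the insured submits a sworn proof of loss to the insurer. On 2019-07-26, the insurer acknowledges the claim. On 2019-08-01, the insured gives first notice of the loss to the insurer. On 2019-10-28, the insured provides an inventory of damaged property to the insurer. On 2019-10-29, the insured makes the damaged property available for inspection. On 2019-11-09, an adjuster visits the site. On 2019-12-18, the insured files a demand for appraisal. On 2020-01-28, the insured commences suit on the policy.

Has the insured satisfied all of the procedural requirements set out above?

No

Step 1: 71 days after 2019-07-21 (when the loss occurs) is 2019-09-30; 2019-07-22 is within that limit.
Step 2: the window is 15–56 days after 2019-07-21 (when the loss occurs), so 2019-08-05 through 2019-09-15; done 2019-08-01 — 4 days before the window opened.
That is the first point of non-compliance.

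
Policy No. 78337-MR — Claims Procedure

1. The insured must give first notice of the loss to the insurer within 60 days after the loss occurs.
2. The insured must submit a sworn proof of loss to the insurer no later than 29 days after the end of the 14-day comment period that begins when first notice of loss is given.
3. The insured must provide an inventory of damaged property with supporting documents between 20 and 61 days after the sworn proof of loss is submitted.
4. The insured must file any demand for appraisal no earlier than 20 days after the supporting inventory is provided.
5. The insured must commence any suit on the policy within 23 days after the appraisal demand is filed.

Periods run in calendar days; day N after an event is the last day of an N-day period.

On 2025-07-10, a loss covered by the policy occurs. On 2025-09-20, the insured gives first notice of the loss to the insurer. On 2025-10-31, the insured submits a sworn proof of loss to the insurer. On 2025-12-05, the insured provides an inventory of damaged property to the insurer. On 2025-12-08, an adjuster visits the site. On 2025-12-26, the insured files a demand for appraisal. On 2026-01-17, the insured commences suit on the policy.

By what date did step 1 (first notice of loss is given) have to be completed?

Step 1 runs from 2025-07-10, when the loss occurs. 60 days after 2025-07-10 is 2025-09-08.

2025-09-08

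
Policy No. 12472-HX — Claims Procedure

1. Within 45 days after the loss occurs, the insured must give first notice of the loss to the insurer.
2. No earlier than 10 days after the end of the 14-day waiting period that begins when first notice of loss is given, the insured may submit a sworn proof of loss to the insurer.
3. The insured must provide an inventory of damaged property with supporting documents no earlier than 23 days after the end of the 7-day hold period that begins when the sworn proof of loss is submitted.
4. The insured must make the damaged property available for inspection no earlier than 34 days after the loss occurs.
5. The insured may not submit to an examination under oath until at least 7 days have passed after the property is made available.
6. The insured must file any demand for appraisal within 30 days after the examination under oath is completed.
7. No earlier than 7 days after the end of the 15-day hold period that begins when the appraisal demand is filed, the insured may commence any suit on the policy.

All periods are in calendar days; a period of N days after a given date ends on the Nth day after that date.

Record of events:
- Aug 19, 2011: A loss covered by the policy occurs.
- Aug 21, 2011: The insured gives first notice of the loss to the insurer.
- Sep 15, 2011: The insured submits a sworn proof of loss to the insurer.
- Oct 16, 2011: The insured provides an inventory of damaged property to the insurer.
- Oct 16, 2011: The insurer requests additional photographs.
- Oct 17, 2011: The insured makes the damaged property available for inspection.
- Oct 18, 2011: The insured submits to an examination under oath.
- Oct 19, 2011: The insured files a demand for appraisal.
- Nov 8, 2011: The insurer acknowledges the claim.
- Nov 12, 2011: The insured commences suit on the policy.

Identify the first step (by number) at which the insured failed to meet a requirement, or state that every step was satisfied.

(1) due by Aug 19, 2011 + 45 days = Oct 3, 2011; completed Aug 21, 2011, before the deadline.
(2) permitted from Sep 4, 2011 + 10 days = Sep 14, 2011 onward; done Sep 15, 2011, after the minimum wait.
(3) permitted from Sep 22, 2011 + 23 days = Oct 15, 2011 onward; done Oct 16, 2011, after the minimum wait.
(4) permitted from Aug 19, 2011 + 34 days = Sep 22, 2011 onward; Oct 17, 2011 is on or after that date.
(5) permitted from Oct 17, 2011 + 7 days = Oct 24, 2011 onward; done Oct 18, 2011 — 6 days too early.
No need to go further; step 5 was not satisfied.

Step 5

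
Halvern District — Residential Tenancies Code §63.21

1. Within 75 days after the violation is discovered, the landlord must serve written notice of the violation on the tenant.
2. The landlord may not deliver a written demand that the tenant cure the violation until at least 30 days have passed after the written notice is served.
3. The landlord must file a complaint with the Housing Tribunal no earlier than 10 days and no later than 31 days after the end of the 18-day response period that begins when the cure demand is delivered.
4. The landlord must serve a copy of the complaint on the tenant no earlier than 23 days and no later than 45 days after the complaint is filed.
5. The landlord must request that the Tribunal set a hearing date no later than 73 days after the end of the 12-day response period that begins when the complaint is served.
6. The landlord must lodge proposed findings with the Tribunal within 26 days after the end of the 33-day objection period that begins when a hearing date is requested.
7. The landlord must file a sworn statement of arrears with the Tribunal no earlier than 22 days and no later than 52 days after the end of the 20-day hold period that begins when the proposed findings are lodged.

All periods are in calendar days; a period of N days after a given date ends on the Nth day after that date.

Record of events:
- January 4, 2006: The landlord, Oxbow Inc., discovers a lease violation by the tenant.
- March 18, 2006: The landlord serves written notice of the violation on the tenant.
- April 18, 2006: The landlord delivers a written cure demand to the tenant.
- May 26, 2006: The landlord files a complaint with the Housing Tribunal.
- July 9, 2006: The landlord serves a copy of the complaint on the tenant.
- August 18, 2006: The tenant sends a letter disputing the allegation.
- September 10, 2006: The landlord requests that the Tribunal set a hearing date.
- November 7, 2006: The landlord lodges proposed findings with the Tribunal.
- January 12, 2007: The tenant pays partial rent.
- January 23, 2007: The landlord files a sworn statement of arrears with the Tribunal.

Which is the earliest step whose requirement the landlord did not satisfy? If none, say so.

Step 1: 75 days after January 4, 2006 (when the violation is discovered) is March 20, 2006; completed March 18, 2006, before the deadline.
Step 2: the earliest permitted date is 30 days after March 18, 2006 (when the written notice is served), i.e. April 17, 2006; April 18, 2006 is on or after that date.
Step 3: the window is 10–31 days after May 6, 2006 (end of the 18-day response period, which began when the cure demand is delivered on April 18, 2006), so May 16, 2006 through June 6, 2006; done May 26, 2006 — within the window.
Step 4: the window is 23–45 days after May 26, 2006 (when the complaint is filed), so June 18, 2006 through July 10, 2006; done July 9, 2006 — within the window.
Step 5: 73 days after July 21, 2006 (end of the 12-day response period, which began when the complaint is served on July 9, 2006) is October 2, 2006; September 10, 2006 is within that limit.
Step 6: 26 days after October 13, 2006 (end of the 33-day objection period, which began when a hearing date is requested on September 10, 2006) is November 8, 2006; done November 7, 2006 — timely.
Step 7: the window is 22–52 days after November 27, 2006 (end of the 20-day hold period, which began when the proposed findings are lodged on November 7, 2006), so December 19, 2006 through January 18, 2007; January 23, 2007 is 5 days past the end of the window.
Later steps need not be reached.

Step 7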